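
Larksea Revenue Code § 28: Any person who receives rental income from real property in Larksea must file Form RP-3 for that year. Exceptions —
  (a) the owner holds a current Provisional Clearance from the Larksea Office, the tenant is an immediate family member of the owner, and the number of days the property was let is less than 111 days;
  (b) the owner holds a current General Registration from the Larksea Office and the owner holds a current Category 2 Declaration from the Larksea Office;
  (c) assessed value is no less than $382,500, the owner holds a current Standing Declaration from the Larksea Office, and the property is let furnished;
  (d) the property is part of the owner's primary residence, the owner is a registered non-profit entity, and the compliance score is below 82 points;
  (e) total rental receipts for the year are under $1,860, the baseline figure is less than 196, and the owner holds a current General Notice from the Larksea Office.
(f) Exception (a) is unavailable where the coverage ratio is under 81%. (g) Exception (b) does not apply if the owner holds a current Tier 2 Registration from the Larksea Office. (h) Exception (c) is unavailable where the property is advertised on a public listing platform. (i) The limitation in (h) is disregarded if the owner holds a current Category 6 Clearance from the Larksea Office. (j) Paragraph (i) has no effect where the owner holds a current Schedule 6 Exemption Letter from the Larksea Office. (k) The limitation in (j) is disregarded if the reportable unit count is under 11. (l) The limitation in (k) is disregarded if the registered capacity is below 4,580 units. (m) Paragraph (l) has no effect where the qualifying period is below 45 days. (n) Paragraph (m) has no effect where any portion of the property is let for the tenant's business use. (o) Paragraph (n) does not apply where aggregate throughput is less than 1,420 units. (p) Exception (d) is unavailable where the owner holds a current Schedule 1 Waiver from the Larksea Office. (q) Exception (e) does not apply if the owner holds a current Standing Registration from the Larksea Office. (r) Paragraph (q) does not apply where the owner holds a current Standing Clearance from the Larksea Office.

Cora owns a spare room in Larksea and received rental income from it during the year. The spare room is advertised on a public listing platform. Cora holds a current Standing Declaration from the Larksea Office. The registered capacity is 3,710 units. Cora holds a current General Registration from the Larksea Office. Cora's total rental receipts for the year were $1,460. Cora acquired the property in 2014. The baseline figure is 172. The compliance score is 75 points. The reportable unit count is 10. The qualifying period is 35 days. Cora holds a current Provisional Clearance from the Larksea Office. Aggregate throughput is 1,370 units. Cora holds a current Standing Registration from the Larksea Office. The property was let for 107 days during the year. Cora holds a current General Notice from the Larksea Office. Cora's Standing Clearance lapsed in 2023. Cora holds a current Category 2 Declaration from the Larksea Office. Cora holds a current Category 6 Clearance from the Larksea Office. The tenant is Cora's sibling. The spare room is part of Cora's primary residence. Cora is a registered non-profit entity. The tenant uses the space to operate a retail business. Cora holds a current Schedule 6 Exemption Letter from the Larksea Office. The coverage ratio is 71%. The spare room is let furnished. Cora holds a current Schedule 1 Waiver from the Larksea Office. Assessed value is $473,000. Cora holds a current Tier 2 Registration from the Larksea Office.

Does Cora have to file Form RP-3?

Exception (a)'s conditions are all satisfied: a current Provisional Clearance is held; the tenant is an immediate family member; the number of days the property was let is 107 days, less than the 111 days limit. However, paragraph (f) must be considered: (f) operates against (a): the coverage ratio is 71%, under the 81% limit. So (a) is unavailable.
All of (b)'s requirements are met (a current General Registration is held; a current Category 2 Declaration is held). But applying paragraph (g): (g) applies — a current Tier 2 Registration is held. So (b) is unavailable.
Exception (c): assessed value is $473,000, meeting the $382,500 threshold; a current Standing Declaration is held; the property is let furnished — every condition holds. Considering the limiting provisions: (h) would limit (c) — the property is publicly advertised — but (i) sets (h) aside: (i) operates against (h): a current Category 6 Clearance is held. (j) is triggered (a current Schedule 6 Exemption Letter is held), but is set aside by (k): (k) operates — the reportable unit count is 10, under the 11 limit. (l) applies (the registered capacity is 3,710 units, below the 4,580 units limit), but is displaced by (m): (m) operates — the qualifying period is 35 days, below the 45 days limit. (n) would limit (m) — the space is let for business use — but (o) sets (n) aside: (o) applies — aggregate throughput is 1,370 units, less than the 1,420 units limit. (c) remains available.
All of (d)'s requirements are met (the spare room is part of the primary residence; Cora is a registered non-profit; the compliance score is 75 points, below the 82 points limit). However, paragraph (p) must be considered: (p) is engaged — a current Schedule 1 Waiver is held. (d) is therefore removed.
Exception (e): total rental receipts for the year are $1,460, under the $1,860 limit; the baseline figure is 172, less than the 196 limit; a current General Notice is held — every condition holds. But: (q) operates — a current Standing Registration is held. (r) does not operate here (the Standing Clearance is not current), so (q) stands. Exception (e) does not apply.

No — exception (c) applies; Cora is not required to file Form RP-3.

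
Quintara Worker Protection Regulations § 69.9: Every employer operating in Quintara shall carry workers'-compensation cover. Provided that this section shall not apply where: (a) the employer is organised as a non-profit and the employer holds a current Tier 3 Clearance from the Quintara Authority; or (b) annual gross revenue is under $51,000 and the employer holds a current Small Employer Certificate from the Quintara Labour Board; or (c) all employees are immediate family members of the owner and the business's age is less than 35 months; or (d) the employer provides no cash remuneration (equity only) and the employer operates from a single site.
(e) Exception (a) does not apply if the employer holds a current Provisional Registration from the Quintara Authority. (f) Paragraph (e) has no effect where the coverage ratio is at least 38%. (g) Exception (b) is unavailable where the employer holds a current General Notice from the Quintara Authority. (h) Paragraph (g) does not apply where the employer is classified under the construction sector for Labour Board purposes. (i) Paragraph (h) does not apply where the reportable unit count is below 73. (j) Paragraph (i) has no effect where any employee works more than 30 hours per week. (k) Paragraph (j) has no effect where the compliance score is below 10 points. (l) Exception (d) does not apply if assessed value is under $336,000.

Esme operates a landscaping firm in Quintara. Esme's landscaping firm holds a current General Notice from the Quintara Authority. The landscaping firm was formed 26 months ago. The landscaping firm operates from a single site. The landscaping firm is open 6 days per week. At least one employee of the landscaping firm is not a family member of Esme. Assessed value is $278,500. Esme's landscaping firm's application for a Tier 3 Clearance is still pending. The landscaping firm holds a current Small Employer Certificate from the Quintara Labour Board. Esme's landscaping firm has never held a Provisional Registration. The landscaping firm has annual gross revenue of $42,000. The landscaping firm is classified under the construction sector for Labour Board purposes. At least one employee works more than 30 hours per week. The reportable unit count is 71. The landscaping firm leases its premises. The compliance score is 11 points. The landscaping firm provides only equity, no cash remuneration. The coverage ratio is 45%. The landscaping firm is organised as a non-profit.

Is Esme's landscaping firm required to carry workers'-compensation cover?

Exception (a) requires that the employer holds a current Tier 3 Clearance from the Quintara Authority; but no current Tier 3 Clearance is held, so (a) is unavailable.
All of (b)'s requirements are met (annual gross revenue is $42,000, under the $51,000 limit; a current Small Employer Certificate is held). Considering the limiting provisions: (g) is engaged (a current General Notice is held), but yields to (h): (h) operates against (g): the landscaping firm is classified under the construction sector. (i) would limit (h) — the reportable unit count is 71, below the 73 limit — but (j) sets (i) aside: (j) operates against (i): at least one employee exceeds 30 hours/week. (k) is inapplicable (the compliance score is 11 points, not below 10 points), so (j) stands. Exception (b) stands.
Exception (c) requires that all employees are immediate family members of the owner; but at least one employee is not a family member, so (c) is unavailable.
Exception (d)'s conditions are all satisfied: remuneration is equity-only; the employer operates from a single site. But: (l) operates against (d): assessed value is $278,500, under the $336,000 limit. (d) is therefore removed.

No — exception (b) applies; Esme's landscaping firm is not required to carry workers'-compensation cover.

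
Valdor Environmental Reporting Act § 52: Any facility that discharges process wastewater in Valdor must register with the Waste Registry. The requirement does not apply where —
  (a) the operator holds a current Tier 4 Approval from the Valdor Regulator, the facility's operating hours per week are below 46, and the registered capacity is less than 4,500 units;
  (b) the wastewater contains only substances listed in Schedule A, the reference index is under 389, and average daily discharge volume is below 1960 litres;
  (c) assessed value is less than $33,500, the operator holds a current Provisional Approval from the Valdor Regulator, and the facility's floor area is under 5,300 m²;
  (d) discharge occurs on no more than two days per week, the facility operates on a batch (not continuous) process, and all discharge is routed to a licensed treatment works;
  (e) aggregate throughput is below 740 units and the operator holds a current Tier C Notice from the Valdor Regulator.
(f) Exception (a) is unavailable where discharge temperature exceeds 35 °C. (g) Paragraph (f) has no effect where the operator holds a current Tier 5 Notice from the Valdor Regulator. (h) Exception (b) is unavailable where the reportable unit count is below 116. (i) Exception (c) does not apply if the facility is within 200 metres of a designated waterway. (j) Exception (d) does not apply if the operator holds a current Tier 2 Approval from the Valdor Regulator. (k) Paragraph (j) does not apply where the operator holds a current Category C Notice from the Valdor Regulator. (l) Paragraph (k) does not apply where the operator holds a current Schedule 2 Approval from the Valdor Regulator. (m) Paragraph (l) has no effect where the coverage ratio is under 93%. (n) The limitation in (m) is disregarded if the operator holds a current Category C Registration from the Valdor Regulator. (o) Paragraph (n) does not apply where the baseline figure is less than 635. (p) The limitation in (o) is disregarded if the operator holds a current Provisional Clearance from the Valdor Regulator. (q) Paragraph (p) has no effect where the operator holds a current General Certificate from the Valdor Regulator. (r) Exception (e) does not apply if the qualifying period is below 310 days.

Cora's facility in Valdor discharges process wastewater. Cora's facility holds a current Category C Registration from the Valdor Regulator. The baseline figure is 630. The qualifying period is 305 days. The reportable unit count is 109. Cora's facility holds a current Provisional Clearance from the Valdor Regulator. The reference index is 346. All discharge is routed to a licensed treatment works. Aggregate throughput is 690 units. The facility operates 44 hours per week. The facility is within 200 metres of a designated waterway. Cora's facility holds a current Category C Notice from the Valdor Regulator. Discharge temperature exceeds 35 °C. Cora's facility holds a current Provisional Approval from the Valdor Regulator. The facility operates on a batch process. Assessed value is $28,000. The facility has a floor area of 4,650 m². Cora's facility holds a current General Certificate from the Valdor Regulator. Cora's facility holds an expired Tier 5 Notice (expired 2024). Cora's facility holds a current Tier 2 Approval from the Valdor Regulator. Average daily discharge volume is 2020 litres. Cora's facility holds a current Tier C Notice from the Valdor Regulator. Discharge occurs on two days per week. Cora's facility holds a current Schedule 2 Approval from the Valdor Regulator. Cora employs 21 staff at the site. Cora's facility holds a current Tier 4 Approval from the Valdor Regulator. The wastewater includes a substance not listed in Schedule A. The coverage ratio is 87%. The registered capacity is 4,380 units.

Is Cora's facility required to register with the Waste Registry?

Exception (a)'s conditions are all satisfied: a current Tier 4 Approval is held; the facility's operating hours per week are 44, below the 46 limit; the registered capacity is 4,380 units, less than the 4,500 units limit. However, paragraphs (f)–(g) must be considered: (f) operates against (a): discharge temperature exceeds 35 °C. (g), which would lift (f), does not operate here — there is no Tier 5 Notice in force. So (a) is unavailable.
Exception (b) does not apply: the wastewater includes a non-Schedule-A substance.
Exception (c) is satisfied on its face — assessed value is $28,000, less than the $33,500 limit; a current Provisional Approval is held; the facility's floor area is 4,650 m², under the 5,300 m² limit. Turning to paragraph (i): (i) is triggered — the facility is within 200 m of a designated waterway. So (c) is unavailable.
Exception (d): discharge occurs on no more than two days per week; the facility operates on a batch process; discharge is routed to a licensed treatment works — every condition holds. Considering the limiting provisions: (j) would limit (d) — a current Tier 2 Approval is held — but (k) sets (j) aside: (k) operates against (j): a current Category C Notice is held. (l) is engaged (a current Schedule 2 Approval is held), but is displaced by (m): (m) applies — the coverage ratio is 87%, under the 93% limit. (n) operates (a current Category C Registration is held), but is itself disapplied by (o): (o) is triggered — the baseline figure is 630, less than the 635 limit. (p) would limit (o) — a current Provisional Clearance is held — but (q) sets (p) aside: (q) operates — a current General Certificate is held. (d) remains available.
Exception (e) is satisfied on its face — aggregate throughput is 690 units, below the 740 units limit; a current Tier C Notice is held. But: (r) is triggered — the qualifying period is 305 days, below the 310 days limit. (e) is therefore removed.

No — exception (d) applies; Cora's facility is not required to register with the Waste Registry.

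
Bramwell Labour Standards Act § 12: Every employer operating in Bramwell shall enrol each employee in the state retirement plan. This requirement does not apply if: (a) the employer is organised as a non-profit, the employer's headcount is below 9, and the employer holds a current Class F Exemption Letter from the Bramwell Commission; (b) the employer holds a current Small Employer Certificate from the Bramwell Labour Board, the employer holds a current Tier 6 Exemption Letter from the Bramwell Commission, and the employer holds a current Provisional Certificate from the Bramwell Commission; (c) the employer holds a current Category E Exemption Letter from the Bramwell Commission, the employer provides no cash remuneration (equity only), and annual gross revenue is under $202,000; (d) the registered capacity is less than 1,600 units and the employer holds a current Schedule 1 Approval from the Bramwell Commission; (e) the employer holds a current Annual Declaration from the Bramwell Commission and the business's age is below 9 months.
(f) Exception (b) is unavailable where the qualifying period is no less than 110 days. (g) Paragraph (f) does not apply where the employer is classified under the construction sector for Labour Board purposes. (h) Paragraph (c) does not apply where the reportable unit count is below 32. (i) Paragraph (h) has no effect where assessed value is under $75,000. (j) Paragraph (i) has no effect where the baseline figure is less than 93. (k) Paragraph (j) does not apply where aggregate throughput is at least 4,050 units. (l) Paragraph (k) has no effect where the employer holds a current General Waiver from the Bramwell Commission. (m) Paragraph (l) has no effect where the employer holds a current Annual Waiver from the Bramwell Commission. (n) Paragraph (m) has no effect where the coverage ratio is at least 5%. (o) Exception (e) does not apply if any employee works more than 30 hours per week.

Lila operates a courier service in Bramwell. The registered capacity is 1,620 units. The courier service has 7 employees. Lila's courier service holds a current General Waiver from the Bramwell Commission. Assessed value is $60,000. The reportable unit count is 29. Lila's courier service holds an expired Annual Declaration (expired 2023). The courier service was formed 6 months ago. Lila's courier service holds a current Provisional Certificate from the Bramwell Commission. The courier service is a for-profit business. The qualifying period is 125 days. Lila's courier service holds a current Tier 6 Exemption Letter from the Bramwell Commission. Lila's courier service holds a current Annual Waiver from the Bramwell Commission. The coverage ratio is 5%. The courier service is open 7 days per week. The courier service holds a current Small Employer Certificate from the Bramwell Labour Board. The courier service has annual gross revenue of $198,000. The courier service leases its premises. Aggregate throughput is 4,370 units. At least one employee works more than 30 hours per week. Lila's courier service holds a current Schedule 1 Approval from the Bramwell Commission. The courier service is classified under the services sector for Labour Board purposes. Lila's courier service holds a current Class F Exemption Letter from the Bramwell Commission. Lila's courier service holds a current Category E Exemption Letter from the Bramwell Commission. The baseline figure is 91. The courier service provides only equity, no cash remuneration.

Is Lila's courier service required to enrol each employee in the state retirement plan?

Exception (a) does not apply: the employer is for-profit.
Exception (b): a current Small Employer Certificate is held; a current Tier 6 Exemption Letter is held; a current Provisional Certificate is held — every condition holds. However, paragraphs (f)–(g) must be considered: (f) operates against (b): the qualifying period is 125 days, meeting the 110 days threshold. (g) does not operate here (the courier service is classified under the services sector), so (f) stands. Exception (b) does not apply.
Exception (c): a current Category E Exemption Letter is held; remuneration is equity-only; annual gross revenue is $198,000, under the $202,000 limit — every condition holds. Turning to paragraphs (h)–(n): (h) is triggered — the reportable unit count is 29, below the 32 limit. (i) applies (assessed value is $60,000, under the $75,000 limit), but yields to (j): (j) operates against (i): the baseline figure is 91, less than the 93 limit. (k) is triggered (aggregate throughput is 4,370 units, meeting the 4,050 units threshold), but is overridden by (l): (l) applies — a current General Waiver is held. (m) would limit (l) — a current Annual Waiver is held — but (n) sets (m) aside: (n) operates against (m): the coverage ratio is 5%, meeting the 5% threshold. (c) is therefore removed.
Exception (d) requires that the registered capacity is less than 1,600 units; but the registered capacity is 1,620 units, not less than 1,600 units, so (d) is unavailable.
Exception (e) fails — no current Annual Declaration is held.
No exception applies. The general rule governs.

Yes — Lila's courier service must enrol each employee in the state retirement plan.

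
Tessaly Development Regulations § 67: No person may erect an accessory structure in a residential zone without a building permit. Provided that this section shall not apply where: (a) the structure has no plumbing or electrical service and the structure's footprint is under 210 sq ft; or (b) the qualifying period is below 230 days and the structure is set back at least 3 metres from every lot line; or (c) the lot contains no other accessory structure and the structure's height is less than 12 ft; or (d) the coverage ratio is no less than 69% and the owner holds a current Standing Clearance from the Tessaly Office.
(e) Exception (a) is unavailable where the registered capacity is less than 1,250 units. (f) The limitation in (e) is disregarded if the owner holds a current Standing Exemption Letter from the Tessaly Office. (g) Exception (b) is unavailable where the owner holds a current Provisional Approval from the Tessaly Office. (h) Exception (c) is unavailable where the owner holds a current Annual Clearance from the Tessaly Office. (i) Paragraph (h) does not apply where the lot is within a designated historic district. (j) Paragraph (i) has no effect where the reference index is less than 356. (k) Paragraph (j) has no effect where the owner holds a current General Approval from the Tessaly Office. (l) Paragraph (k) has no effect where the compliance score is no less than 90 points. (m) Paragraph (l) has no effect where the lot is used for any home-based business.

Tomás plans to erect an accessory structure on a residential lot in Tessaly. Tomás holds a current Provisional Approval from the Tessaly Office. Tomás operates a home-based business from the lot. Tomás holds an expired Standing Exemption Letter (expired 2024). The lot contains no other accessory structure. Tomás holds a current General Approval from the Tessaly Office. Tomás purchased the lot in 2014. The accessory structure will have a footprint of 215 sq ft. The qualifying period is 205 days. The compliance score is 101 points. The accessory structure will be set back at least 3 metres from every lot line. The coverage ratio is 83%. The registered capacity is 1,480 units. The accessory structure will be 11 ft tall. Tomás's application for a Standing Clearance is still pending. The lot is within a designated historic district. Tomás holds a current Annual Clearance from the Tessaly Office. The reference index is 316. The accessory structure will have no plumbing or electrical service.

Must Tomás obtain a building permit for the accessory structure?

No — exception (c) applies; Tomás does not need a building permit.

Exception (a) requires that the structure's footprint is under 210 sq ft; but the structure's footprint is 215 sq ft, not under 210 sq ft, so (a) is unavailable.
All of (b)'s requirements are met (the qualifying period is 205 days, below the 230 days limit; the setback is at least 3 m on every side). However, paragraph (g) must be considered: (g) operates against (b): a current Provisional Approval is held. So (b) is unavailable.
All of (c)'s requirements are met (the lot has no other accessory structure; the structure's height is 11 ft, less than the 12 ft limit). Considering the limiting provisions: (h) would limit (c) — a current Annual Clearance is held — but (i) sets (h) aside: (i) operates against (h): the lot is in a historic district. (j) would limit (i) — the reference index is 316, less than the 356 limit — but (k) sets (j) aside: (k) operates against (j): a current General Approval is held. (l) is engaged (the compliance score is 101 points, meeting the 90 points threshold), but is set aside by (m): (m) is triggered — a home-based business operates on the lot. So (c) applies.
Exception (d) does not apply: there is no Standing Clearance in force.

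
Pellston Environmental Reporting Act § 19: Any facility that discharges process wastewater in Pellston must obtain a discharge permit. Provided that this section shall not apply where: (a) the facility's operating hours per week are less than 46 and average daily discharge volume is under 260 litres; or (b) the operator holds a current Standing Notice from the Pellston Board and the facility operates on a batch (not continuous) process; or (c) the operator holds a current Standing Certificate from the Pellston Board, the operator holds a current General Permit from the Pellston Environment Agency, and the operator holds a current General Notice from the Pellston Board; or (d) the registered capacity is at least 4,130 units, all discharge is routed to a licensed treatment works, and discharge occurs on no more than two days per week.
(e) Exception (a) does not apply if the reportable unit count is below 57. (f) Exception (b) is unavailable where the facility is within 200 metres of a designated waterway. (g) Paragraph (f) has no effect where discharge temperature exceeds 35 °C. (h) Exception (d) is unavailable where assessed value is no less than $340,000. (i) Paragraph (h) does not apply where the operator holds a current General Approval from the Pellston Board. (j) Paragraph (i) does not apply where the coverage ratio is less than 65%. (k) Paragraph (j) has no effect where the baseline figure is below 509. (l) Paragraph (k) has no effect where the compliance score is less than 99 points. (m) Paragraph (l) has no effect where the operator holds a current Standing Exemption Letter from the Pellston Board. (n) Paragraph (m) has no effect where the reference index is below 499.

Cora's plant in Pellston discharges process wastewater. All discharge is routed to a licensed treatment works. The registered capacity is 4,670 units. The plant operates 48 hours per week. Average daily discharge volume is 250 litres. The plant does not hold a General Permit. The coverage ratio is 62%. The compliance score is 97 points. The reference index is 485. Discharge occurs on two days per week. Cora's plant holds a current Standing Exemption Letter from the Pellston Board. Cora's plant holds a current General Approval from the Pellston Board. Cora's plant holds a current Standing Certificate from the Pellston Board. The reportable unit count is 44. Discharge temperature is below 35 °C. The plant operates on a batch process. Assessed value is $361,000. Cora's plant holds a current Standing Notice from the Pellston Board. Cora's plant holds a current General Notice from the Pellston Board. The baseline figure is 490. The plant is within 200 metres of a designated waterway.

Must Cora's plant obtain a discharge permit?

Yes — Cora's plant must obtain a discharge permit.

Exception (a) does not apply: the facility's operating hours per week are 48, not less than 46.
Exception (b) is satisfied on its face — a current Standing Notice is held; the facility operates on a batch process. But: (f) operates against (b): the plant is within 200 m of a designated waterway. (g) is not triggered (discharge temperature is below 35 °C), so (f) stands. (b) is therefore removed.
Exception (c) does not apply: no General Permit is held.
Exception (d): the registered capacity is 4,670 units, meeting the 4,130 units threshold; discharge is routed to a licensed treatment works; discharge occurs on no more than two days per week — every condition holds. Turning to paragraphs (h)–(n): (h) operates against (d): assessed value is $361,000, meeting the $340,000 threshold. (i) would limit (h) — a current General Approval is held — but (j) sets (i) aside: (j) operates against (i): the coverage ratio is 62%, less than the 65% limit. (k) applies (the baseline figure is 490, below the 509 limit), but is overridden by (l): (l) applies — the compliance score is 97 points, less than the 99 points limit. (m) applies (a current Standing Exemption Letter is held), but is set aside by (n): (n) operates — the reference index is 485, below the 499 limit. So (d) is unavailable.
No exception is made out. Cora's plant falls within the general rule.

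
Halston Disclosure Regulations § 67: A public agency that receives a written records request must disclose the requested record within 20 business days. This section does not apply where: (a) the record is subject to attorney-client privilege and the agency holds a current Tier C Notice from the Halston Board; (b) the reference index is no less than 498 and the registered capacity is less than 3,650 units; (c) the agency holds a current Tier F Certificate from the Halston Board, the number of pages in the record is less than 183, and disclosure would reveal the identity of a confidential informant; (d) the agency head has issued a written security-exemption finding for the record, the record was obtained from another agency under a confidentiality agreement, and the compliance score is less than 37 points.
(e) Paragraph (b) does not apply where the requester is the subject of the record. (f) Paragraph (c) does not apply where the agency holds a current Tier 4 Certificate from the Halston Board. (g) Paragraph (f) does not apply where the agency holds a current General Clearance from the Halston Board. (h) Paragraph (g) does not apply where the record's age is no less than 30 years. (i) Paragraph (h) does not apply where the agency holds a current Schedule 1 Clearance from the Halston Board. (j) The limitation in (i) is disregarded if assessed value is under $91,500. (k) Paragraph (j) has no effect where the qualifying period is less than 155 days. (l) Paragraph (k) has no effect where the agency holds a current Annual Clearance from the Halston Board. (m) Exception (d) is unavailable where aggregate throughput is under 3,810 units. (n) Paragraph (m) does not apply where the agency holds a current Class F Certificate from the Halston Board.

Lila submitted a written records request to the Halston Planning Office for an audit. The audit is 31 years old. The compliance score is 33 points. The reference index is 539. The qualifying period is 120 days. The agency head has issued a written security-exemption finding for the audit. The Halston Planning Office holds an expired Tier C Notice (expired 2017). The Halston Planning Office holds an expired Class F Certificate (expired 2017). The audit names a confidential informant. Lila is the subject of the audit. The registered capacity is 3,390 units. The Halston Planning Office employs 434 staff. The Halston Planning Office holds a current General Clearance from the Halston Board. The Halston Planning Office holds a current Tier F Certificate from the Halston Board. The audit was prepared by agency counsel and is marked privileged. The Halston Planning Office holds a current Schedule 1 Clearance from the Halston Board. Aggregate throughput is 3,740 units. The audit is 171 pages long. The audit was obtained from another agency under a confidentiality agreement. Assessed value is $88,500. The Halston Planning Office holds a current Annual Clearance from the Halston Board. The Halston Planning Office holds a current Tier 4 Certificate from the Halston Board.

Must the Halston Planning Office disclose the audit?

Exception (a) requires that the agency holds a current Tier C Notice from the Halston Board; but the Tier C Notice is not current, so (a) is unavailable.
Exception (b): the reference index is 539, meeting the 498 threshold; the registered capacity is 3,390 units, less than the 3,650 units limit — every condition holds. Turning to paragraph (e): (e) operates against (b): Lila is the subject of the audit. Exception (b) does not apply.
All of (c)'s requirements are met (a current Tier F Certificate is held; the number of pages in the record is 171, less than the 183 limit; the audit names a confidential informant). But: (f) operates against (c): a current Tier 4 Certificate is held. (g) would limit (f) — a current General Clearance is held — but (h) sets (g) aside: (h) is triggered — the record's age is 31 years, meeting the 30 years threshold. (i) is triggered (a current Schedule 1 Clearance is held), but yields to (j): (j) is engaged — assessed value is $88,500, under the $91,500 limit. (k) would limit (j) — the qualifying period is 120 days, less than the 155 days limit — but (l) sets (k) aside: (l) operates against (k): a current Annual Clearance is held. (c) is therefore removed.
Exception (d)'s conditions are all satisfied: a written security-exemption finding has been issued; the audit was obtained under a confidentiality agreement; the compliance score is 33 points, less than the 37 points limit. But applying paragraphs (m)–(n): (m) operates — aggregate throughput is 3,740 units, under the 3,810 units limit. (n), which would lift (m), is inapplicable — the Class F Certificate is not current. So (d) is unavailable.
Every exception is unavailable, so the rule governs.

Yes — the Halston Planning Office must disclose the audit.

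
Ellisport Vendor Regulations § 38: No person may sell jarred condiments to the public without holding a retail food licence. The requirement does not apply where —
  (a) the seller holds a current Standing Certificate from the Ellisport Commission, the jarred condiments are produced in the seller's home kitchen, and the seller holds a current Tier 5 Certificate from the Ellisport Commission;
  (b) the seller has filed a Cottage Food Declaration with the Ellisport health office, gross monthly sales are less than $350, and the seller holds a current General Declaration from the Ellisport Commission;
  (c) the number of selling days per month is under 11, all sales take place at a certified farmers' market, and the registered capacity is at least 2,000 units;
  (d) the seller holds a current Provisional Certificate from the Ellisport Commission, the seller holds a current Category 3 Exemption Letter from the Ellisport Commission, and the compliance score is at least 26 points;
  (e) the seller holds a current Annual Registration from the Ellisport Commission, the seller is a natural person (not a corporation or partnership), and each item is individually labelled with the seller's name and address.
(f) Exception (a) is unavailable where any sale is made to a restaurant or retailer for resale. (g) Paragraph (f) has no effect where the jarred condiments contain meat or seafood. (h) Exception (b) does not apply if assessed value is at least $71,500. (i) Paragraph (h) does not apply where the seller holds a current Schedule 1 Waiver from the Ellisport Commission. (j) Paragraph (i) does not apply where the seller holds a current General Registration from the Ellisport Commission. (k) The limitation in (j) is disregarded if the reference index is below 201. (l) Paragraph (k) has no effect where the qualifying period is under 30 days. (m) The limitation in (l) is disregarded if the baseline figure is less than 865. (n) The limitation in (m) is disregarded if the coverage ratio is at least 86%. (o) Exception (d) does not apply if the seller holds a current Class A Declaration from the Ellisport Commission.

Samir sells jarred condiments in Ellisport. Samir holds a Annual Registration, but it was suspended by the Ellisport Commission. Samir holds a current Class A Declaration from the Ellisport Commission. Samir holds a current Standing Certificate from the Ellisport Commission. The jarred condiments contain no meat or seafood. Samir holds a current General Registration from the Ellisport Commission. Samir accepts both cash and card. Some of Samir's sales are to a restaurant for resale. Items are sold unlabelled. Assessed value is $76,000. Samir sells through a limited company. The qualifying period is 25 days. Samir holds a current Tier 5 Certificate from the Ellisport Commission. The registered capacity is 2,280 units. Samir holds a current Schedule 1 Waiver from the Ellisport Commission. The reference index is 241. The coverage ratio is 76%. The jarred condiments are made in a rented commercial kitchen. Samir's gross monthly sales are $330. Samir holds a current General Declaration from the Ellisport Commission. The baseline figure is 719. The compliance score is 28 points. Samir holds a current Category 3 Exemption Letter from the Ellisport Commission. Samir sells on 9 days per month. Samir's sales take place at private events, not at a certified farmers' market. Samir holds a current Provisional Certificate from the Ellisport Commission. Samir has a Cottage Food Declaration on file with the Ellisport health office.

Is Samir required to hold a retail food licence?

Yes — Samir must hold a retail food licence.

Exception (a) fails — the jarred condiments are made in a commercial kitchen, not a home kitchen.
All of (b)'s requirements are met (a Cottage Food Declaration is on file; gross monthly sales are $330, less than the $350 limit; a current General Declaration is held). However, paragraphs (h)–(n) must be considered: (h) operates against (b): assessed value is $76,000, meeting the $71,500 threshold. (i) operates (a current Schedule 1 Waiver is held), but yields to (j): (j) operates — a current General Registration is held. (k) is not triggered (the reference index is 241, not below 201), so (j) stands. (b) is therefore removed.
Exception (c) requires that all sales take place at a certified farmers' market; but sales are at private events, not a certified farmers' market, so (c) is unavailable.
Exception (d)'s conditions are all satisfied: a current Provisional Certificate is held; a current Category 3 Exemption Letter is held; the compliance score is 28 points, meeting the 26 points threshold. But applying paragraph (o): (o) operates against (d): a current Class A Declaration is held. (d) is therefore removed.
Exception (e) does not apply: no current Annual Registration is held.
No exception displaces § 38.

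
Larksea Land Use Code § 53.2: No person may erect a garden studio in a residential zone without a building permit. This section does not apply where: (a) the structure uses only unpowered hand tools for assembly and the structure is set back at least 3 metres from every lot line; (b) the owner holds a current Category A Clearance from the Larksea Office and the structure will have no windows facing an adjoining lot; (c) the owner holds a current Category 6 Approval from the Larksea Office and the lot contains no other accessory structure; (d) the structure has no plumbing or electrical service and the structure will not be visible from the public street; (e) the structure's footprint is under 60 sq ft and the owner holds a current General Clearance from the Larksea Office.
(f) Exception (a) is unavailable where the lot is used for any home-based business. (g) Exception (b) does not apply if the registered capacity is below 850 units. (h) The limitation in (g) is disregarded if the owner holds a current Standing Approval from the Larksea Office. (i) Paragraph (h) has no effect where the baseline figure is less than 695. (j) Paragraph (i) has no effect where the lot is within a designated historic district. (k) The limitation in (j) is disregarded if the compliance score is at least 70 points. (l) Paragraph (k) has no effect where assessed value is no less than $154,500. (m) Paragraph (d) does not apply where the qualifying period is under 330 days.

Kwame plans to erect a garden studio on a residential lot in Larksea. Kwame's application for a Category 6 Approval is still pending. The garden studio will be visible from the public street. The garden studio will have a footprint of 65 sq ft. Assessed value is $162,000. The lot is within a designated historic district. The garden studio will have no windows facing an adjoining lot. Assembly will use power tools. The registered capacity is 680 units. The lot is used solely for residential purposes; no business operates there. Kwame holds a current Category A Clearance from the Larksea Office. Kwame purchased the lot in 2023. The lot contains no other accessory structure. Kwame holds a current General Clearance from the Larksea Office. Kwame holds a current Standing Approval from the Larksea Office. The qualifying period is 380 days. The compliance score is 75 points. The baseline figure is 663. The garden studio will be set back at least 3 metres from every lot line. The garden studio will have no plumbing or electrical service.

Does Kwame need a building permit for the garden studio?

Exception (a) requires that the structure uses only unpowered hand tools for assembly; but assembly uses power tools, so (a) is unavailable.
All of (b)'s requirements are met (a current Category A Clearance is held; no windows face an adjoining lot). As to paragraphs (g)–(l): (g) would limit (b) — the registered capacity is 680 units, below the 850 units limit — but (h) sets (g) aside: (h) is triggered — a current Standing Approval is held. (i) applies (the baseline figure is 663, less than the 695 limit), but is set aside by (j): (j) is engaged — the lot is in a historic district. (k) would limit (j) — the compliance score is 75 points, meeting the 70 points threshold — but (l) sets (k) aside: (l) operates against (k): assessed value is $162,000, meeting the $154,500 threshold. So (b) applies.
Exception (c) fails — there is no Category 6 Approval in force.
Exception (d) fails — the structure will be visible from the street.
Exception (e) requires that the structure's footprint is under 60 sq ft; but the structure's footprint is 65 sq ft, not under 60 sq ft, so (e) is unavailable.

No — exception (b) applies; Kwame does not need a building permit.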